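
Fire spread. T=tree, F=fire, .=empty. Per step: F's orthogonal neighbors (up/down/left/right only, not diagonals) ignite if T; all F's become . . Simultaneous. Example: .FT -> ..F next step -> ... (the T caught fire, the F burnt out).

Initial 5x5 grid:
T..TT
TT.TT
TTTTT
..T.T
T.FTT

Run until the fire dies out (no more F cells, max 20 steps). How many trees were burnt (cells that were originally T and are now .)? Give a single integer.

Answer: 16

Derivation:
Step 1: +2 fires, +1 burnt (F count now 2)
Step 2: +2 fires, +2 burnt (F count now 2)
Step 3: +3 fires, +2 burnt (F count now 3)
Step 4: +4 fires, +3 burnt (F count now 4)
Step 5: +3 fires, +4 burnt (F count now 3)
Step 6: +2 fires, +3 burnt (F count now 2)
Step 7: +0 fires, +2 burnt (F count now 0)
Fire out after step 7
Initially T: 17, now '.': 24
Total burnt (originally-T cells now '.'): 16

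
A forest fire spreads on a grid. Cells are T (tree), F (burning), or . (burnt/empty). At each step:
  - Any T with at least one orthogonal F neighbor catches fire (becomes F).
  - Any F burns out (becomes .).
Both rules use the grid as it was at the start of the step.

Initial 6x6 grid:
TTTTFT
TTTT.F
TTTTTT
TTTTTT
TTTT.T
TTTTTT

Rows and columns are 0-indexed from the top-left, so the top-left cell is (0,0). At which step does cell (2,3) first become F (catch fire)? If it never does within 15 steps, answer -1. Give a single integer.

Step 1: cell (2,3)='T' (+3 fires, +2 burnt)
Step 2: cell (2,3)='T' (+4 fires, +3 burnt)
Step 3: cell (2,3)='F' (+5 fires, +4 burnt)
  -> target ignites at step 3
Step 4: cell (2,3)='.' (+5 fires, +5 burnt)
Step 5: cell (2,3)='.' (+5 fires, +5 burnt)
Step 6: cell (2,3)='.' (+4 fires, +5 burnt)
Step 7: cell (2,3)='.' (+3 fires, +4 burnt)
Step 8: cell (2,3)='.' (+2 fires, +3 burnt)
Step 9: cell (2,3)='.' (+1 fires, +2 burnt)
Step 10: cell (2,3)='.' (+0 fires, +1 burnt)
  fire out at step 10

3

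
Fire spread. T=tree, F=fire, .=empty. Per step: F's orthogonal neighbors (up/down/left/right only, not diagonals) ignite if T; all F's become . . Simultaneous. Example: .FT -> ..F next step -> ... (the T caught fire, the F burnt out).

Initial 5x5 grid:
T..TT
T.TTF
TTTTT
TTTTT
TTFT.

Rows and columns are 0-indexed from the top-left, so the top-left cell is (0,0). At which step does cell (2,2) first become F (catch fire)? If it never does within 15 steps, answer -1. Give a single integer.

Step 1: cell (2,2)='T' (+6 fires, +2 burnt)
Step 2: cell (2,2)='F' (+8 fires, +6 burnt)
  -> target ignites at step 2
Step 3: cell (2,2)='.' (+2 fires, +8 burnt)
Step 4: cell (2,2)='.' (+1 fires, +2 burnt)
Step 5: cell (2,2)='.' (+1 fires, +1 burnt)
Step 6: cell (2,2)='.' (+1 fires, +1 burnt)
Step 7: cell (2,2)='.' (+0 fires, +1 burnt)
  fire out at step 7

2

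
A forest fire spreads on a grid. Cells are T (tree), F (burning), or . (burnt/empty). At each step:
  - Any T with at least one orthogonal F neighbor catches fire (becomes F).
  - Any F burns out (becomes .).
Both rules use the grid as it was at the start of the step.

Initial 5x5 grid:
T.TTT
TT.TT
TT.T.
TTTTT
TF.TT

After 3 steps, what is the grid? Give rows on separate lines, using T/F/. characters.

Step 1: 2 trees catch fire, 1 burn out
  T.TTT
  TT.TT
  TT.T.
  TFTTT
  F..TT
Step 2: 3 trees catch fire, 2 burn out
  T.TTT
  TT.TT
  TF.T.
  F.FTT
  ...TT
Step 3: 3 trees catch fire, 3 burn out
  T.TTT
  TF.TT
  F..T.
  ...FT
  ...TT

T.TTT
TF.TT
F..T.
...FT
...TT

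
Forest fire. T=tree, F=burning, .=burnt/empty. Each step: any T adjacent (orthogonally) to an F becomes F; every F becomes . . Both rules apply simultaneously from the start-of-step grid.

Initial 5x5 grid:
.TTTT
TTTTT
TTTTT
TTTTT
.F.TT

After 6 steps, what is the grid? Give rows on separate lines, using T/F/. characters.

Step 1: 1 trees catch fire, 1 burn out
  .TTTT
  TTTTT
  TTTTT
  TFTTT
  ...TT
Step 2: 3 trees catch fire, 1 burn out
  .TTTT
  TTTTT
  TFTTT
  F.FTT
  ...TT
Step 3: 4 trees catch fire, 3 burn out
  .TTTT
  TFTTT
  F.FTT
  ...FT
  ...TT
Step 4: 6 trees catch fire, 4 burn out
  .FTTT
  F.FTT
  ...FT
  ....F
  ...FT
Step 5: 4 trees catch fire, 6 burn out
  ..FTT
  ...FT
  ....F
  .....
  ....F
Step 6: 2 trees catch fire, 4 burn out
  ...FT
  ....F
  .....
  .....
  .....

...FT
....F
.....
.....
.....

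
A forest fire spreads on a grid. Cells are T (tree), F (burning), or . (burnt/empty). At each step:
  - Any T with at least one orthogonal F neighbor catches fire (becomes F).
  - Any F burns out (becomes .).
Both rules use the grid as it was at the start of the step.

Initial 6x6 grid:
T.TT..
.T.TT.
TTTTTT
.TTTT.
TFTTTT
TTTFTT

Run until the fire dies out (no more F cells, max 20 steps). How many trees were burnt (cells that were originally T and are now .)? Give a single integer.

Step 1: +7 fires, +2 burnt (F count now 7)
Step 2: +6 fires, +7 burnt (F count now 6)
Step 3: +6 fires, +6 burnt (F count now 6)
Step 4: +2 fires, +6 burnt (F count now 2)
Step 5: +3 fires, +2 burnt (F count now 3)
Step 6: +1 fires, +3 burnt (F count now 1)
Step 7: +0 fires, +1 burnt (F count now 0)
Fire out after step 7
Initially T: 26, now '.': 35
Total burnt (originally-T cells now '.'): 25

Answer: 25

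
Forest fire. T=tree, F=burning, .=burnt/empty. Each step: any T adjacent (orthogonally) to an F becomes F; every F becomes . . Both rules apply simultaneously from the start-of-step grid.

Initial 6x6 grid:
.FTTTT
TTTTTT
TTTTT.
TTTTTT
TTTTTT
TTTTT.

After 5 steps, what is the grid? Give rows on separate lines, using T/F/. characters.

Step 1: 2 trees catch fire, 1 burn out
  ..FTTT
  TFTTTT
  TTTTT.
  TTTTTT
  TTTTTT
  TTTTT.
Step 2: 4 trees catch fire, 2 burn out
  ...FTT
  F.FTTT
  TFTTT.
  TTTTTT
  TTTTTT
  TTTTT.
Step 3: 5 trees catch fire, 4 burn out
  ....FT
  ...FTT
  F.FTT.
  TFTTTT
  TTTTTT
  TTTTT.
Step 4: 6 trees catch fire, 5 burn out
  .....F
  ....FT
  ...FT.
  F.FTTT
  TFTTTT
  TTTTT.
Step 5: 6 trees catch fire, 6 burn out
  ......
  .....F
  ....F.
  ...FTT
  F.FTTT
  TFTTT.

......
.....F
....F.
...FTT
F.FTTT
TFTTT.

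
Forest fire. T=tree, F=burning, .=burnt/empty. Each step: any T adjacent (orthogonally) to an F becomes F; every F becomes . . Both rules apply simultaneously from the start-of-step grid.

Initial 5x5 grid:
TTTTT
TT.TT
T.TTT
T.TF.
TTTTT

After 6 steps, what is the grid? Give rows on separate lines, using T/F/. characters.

Step 1: 3 trees catch fire, 1 burn out
  TTTTT
  TT.TT
  T.TFT
  T.F..
  TTTFT
Step 2: 5 trees catch fire, 3 burn out
  TTTTT
  TT.FT
  T.F.F
  T....
  TTF.F
Step 3: 3 trees catch fire, 5 burn out
  TTTFT
  TT..F
  T....
  T....
  TF...
Step 4: 3 trees catch fire, 3 burn out
  TTF.F
  TT...
  T....
  T....
  F....
Step 5: 2 trees catch fire, 3 burn out
  TF...
  TT...
  T....
  F....
  .....
Step 6: 3 trees catch fire, 2 burn out
  F....
  TF...
  F....
  .....
  .....

F....
TF...
F....
.....
.....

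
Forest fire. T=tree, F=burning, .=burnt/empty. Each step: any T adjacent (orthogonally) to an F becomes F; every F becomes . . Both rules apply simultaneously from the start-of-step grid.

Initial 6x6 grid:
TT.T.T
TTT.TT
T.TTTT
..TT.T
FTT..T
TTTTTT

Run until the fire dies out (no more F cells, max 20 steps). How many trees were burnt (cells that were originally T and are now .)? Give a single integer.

Step 1: +2 fires, +1 burnt (F count now 2)
Step 2: +2 fires, +2 burnt (F count now 2)
Step 3: +2 fires, +2 burnt (F count now 2)
Step 4: +3 fires, +2 burnt (F count now 3)
Step 5: +3 fires, +3 burnt (F count now 3)
Step 6: +3 fires, +3 burnt (F count now 3)
Step 7: +5 fires, +3 burnt (F count now 5)
Step 8: +4 fires, +5 burnt (F count now 4)
Step 9: +1 fires, +4 burnt (F count now 1)
Step 10: +0 fires, +1 burnt (F count now 0)
Fire out after step 10
Initially T: 26, now '.': 35
Total burnt (originally-T cells now '.'): 25

Answer: 25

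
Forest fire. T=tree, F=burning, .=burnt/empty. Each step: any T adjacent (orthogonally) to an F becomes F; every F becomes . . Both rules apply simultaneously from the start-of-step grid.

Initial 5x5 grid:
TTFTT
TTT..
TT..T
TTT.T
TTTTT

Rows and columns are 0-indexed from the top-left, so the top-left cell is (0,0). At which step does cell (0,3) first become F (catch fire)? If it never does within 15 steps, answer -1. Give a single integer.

Step 1: cell (0,3)='F' (+3 fires, +1 burnt)
  -> target ignites at step 1
Step 2: cell (0,3)='.' (+3 fires, +3 burnt)
Step 3: cell (0,3)='.' (+2 fires, +3 burnt)
Step 4: cell (0,3)='.' (+2 fires, +2 burnt)
Step 5: cell (0,3)='.' (+3 fires, +2 burnt)
Step 6: cell (0,3)='.' (+2 fires, +3 burnt)
Step 7: cell (0,3)='.' (+1 fires, +2 burnt)
Step 8: cell (0,3)='.' (+1 fires, +1 burnt)
Step 9: cell (0,3)='.' (+1 fires, +1 burnt)
Step 10: cell (0,3)='.' (+1 fires, +1 burnt)
Step 11: cell (0,3)='.' (+0 fires, +1 burnt)
  fire out at step 11

1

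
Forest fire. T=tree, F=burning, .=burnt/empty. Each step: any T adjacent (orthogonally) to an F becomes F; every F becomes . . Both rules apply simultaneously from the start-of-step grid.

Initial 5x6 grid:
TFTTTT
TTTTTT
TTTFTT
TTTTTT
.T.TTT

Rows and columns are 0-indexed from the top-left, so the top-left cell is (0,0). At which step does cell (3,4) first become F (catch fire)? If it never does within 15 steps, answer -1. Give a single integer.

Step 1: cell (3,4)='T' (+7 fires, +2 burnt)
Step 2: cell (3,4)='F' (+9 fires, +7 burnt)
  -> target ignites at step 2
Step 3: cell (3,4)='.' (+6 fires, +9 burnt)
Step 4: cell (3,4)='.' (+4 fires, +6 burnt)
Step 5: cell (3,4)='.' (+0 fires, +4 burnt)
  fire out at step 5

2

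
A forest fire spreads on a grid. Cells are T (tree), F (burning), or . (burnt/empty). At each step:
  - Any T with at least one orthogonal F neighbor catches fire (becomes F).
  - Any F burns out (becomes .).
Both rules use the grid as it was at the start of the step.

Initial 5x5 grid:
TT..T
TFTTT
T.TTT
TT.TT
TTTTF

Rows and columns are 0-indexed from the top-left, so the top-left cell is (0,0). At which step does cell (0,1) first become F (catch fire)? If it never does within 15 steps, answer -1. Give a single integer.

Step 1: cell (0,1)='F' (+5 fires, +2 burnt)
  -> target ignites at step 1
Step 2: cell (0,1)='.' (+7 fires, +5 burnt)
Step 3: cell (0,1)='.' (+4 fires, +7 burnt)
Step 4: cell (0,1)='.' (+3 fires, +4 burnt)
Step 5: cell (0,1)='.' (+0 fires, +3 burnt)
  fire out at step 5

1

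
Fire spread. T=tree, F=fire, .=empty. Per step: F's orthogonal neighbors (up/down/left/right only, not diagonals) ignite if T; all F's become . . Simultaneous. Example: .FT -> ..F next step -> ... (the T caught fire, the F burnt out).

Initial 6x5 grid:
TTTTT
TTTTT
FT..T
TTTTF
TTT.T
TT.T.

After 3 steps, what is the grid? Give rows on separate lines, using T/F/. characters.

Step 1: 6 trees catch fire, 2 burn out
  TTTTT
  FTTTT
  .F..F
  FTTF.
  TTT.F
  TT.T.
Step 2: 6 trees catch fire, 6 burn out
  FTTTT
  .FTTF
  .....
  .FF..
  FTT..
  TT.T.
Step 3: 7 trees catch fire, 6 burn out
  .FTTF
  ..FF.
  .....
  .....
  .FF..
  FT.T.

.FTTF
..FF.
.....
.....
.FF..
FT.T.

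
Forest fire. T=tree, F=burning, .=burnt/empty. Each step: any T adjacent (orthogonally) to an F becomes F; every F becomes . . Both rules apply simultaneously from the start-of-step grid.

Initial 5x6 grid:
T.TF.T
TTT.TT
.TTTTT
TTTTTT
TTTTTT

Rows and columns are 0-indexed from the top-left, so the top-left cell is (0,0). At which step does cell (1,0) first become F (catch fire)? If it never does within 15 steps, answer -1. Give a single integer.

Step 1: cell (1,0)='T' (+1 fires, +1 burnt)
Step 2: cell (1,0)='T' (+1 fires, +1 burnt)
Step 3: cell (1,0)='T' (+2 fires, +1 burnt)
Step 4: cell (1,0)='F' (+4 fires, +2 burnt)
  -> target ignites at step 4
Step 5: cell (1,0)='.' (+5 fires, +4 burnt)
Step 6: cell (1,0)='.' (+6 fires, +5 burnt)
Step 7: cell (1,0)='.' (+4 fires, +6 burnt)
Step 8: cell (1,0)='.' (+2 fires, +4 burnt)
Step 9: cell (1,0)='.' (+0 fires, +2 burnt)
  fire out at step 9

4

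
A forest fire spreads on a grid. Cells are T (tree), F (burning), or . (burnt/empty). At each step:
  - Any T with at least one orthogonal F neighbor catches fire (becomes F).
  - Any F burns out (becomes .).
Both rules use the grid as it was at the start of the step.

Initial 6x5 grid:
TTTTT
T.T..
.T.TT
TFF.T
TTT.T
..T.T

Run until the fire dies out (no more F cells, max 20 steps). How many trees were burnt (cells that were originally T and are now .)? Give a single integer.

Answer: 6

Derivation:
Step 1: +4 fires, +2 burnt (F count now 4)
Step 2: +2 fires, +4 burnt (F count now 2)
Step 3: +0 fires, +2 burnt (F count now 0)
Fire out after step 3
Initially T: 18, now '.': 18
Total burnt (originally-T cells now '.'): 6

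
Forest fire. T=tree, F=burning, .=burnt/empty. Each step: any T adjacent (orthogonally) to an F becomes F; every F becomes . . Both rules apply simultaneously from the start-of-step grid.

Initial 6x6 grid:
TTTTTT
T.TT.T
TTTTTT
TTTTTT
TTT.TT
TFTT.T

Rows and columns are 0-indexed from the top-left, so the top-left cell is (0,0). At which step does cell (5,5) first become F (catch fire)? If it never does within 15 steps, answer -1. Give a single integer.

Step 1: cell (5,5)='T' (+3 fires, +1 burnt)
Step 2: cell (5,5)='T' (+4 fires, +3 burnt)
Step 3: cell (5,5)='T' (+3 fires, +4 burnt)
Step 4: cell (5,5)='T' (+3 fires, +3 burnt)
Step 5: cell (5,5)='T' (+4 fires, +3 burnt)
Step 6: cell (5,5)='T' (+6 fires, +4 burnt)
Step 7: cell (5,5)='T' (+4 fires, +6 burnt)
Step 8: cell (5,5)='F' (+3 fires, +4 burnt)
  -> target ignites at step 8
Step 9: cell (5,5)='.' (+1 fires, +3 burnt)
Step 10: cell (5,5)='.' (+0 fires, +1 burnt)
  fire out at step 10

8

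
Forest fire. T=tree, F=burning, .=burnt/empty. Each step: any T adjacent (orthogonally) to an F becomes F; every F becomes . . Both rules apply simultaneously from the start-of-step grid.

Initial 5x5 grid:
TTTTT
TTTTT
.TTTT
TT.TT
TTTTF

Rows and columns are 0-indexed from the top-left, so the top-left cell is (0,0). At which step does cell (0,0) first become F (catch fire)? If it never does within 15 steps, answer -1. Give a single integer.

Step 1: cell (0,0)='T' (+2 fires, +1 burnt)
Step 2: cell (0,0)='T' (+3 fires, +2 burnt)
Step 3: cell (0,0)='T' (+3 fires, +3 burnt)
Step 4: cell (0,0)='T' (+5 fires, +3 burnt)
Step 5: cell (0,0)='T' (+4 fires, +5 burnt)
Step 6: cell (0,0)='T' (+2 fires, +4 burnt)
Step 7: cell (0,0)='T' (+2 fires, +2 burnt)
Step 8: cell (0,0)='F' (+1 fires, +2 burnt)
  -> target ignites at step 8
Step 9: cell (0,0)='.' (+0 fires, +1 burnt)
  fire out at step 9

8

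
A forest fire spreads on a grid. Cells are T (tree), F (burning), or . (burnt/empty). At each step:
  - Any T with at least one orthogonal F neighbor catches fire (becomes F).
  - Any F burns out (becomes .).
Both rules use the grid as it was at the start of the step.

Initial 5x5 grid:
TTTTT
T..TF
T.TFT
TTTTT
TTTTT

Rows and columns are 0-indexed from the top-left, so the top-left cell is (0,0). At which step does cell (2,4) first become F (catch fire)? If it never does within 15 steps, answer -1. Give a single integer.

Step 1: cell (2,4)='F' (+5 fires, +2 burnt)
  -> target ignites at step 1
Step 2: cell (2,4)='.' (+4 fires, +5 burnt)
Step 3: cell (2,4)='.' (+4 fires, +4 burnt)
Step 4: cell (2,4)='.' (+3 fires, +4 burnt)
Step 5: cell (2,4)='.' (+3 fires, +3 burnt)
Step 6: cell (2,4)='.' (+1 fires, +3 burnt)
Step 7: cell (2,4)='.' (+0 fires, +1 burnt)
  fire out at step 7

1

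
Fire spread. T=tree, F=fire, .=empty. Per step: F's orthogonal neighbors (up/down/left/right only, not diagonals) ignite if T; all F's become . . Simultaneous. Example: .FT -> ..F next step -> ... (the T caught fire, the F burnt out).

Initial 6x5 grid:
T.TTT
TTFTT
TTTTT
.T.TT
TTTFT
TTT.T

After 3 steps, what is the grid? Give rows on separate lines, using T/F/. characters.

Step 1: 7 trees catch fire, 2 burn out
  T.FTT
  TF.FT
  TTFTT
  .T.FT
  TTF.F
  TTT.T
Step 2: 9 trees catch fire, 7 burn out
  T..FT
  F...F
  TF.FT
  .T..F
  TF...
  TTF.F
Step 3: 7 trees catch fire, 9 burn out
  F...F
  .....
  F...F
  .F...
  F....
  TF...

F...F
.....
F...F
.F...
F....
TF...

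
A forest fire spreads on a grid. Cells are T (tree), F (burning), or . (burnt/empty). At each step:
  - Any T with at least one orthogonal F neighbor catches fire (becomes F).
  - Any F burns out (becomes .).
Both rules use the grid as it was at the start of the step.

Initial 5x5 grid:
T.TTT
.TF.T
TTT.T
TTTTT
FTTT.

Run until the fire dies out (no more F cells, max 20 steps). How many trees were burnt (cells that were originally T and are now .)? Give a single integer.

Step 1: +5 fires, +2 burnt (F count now 5)
Step 2: +6 fires, +5 burnt (F count now 6)
Step 3: +3 fires, +6 burnt (F count now 3)
Step 4: +2 fires, +3 burnt (F count now 2)
Step 5: +1 fires, +2 burnt (F count now 1)
Step 6: +0 fires, +1 burnt (F count now 0)
Fire out after step 6
Initially T: 18, now '.': 24
Total burnt (originally-T cells now '.'): 17

Answer: 17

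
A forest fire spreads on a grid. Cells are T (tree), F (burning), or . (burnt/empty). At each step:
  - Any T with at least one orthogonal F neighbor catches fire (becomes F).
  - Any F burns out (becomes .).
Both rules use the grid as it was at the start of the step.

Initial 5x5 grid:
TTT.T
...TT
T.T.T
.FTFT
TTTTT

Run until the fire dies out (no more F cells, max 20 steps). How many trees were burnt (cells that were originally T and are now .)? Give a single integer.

Step 1: +4 fires, +2 burnt (F count now 4)
Step 2: +5 fires, +4 burnt (F count now 5)
Step 3: +1 fires, +5 burnt (F count now 1)
Step 4: +2 fires, +1 burnt (F count now 2)
Step 5: +0 fires, +2 burnt (F count now 0)
Fire out after step 5
Initially T: 16, now '.': 21
Total burnt (originally-T cells now '.'): 12

Answer: 12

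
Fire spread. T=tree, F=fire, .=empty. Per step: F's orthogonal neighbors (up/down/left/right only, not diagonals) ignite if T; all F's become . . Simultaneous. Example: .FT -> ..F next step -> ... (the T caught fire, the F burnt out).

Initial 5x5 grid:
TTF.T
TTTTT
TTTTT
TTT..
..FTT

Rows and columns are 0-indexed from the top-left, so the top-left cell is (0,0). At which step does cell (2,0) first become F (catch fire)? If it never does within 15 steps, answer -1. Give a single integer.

Step 1: cell (2,0)='T' (+4 fires, +2 burnt)
Step 2: cell (2,0)='T' (+6 fires, +4 burnt)
Step 3: cell (2,0)='T' (+5 fires, +6 burnt)
Step 4: cell (2,0)='F' (+3 fires, +5 burnt)
  -> target ignites at step 4
Step 5: cell (2,0)='.' (+0 fires, +3 burnt)
  fire out at step 5

4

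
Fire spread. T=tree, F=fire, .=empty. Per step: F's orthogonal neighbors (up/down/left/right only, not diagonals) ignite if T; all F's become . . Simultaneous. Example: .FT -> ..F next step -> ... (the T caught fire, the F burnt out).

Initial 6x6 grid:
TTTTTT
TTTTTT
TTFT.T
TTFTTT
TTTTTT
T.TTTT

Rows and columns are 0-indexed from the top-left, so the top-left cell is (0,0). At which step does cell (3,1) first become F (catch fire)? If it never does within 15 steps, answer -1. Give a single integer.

Step 1: cell (3,1)='F' (+6 fires, +2 burnt)
  -> target ignites at step 1
Step 2: cell (3,1)='.' (+9 fires, +6 burnt)
Step 3: cell (3,1)='.' (+8 fires, +9 burnt)
Step 4: cell (3,1)='.' (+7 fires, +8 burnt)
Step 5: cell (3,1)='.' (+2 fires, +7 burnt)
Step 6: cell (3,1)='.' (+0 fires, +2 burnt)
  fire out at step 6

1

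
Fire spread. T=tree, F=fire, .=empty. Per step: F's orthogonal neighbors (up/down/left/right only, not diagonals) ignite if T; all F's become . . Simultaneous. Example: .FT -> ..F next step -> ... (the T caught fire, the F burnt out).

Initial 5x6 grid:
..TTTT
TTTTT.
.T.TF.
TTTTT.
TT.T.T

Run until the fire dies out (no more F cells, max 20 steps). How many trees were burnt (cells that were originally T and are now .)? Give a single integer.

Answer: 19

Derivation:
Step 1: +3 fires, +1 burnt (F count now 3)
Step 2: +3 fires, +3 burnt (F count now 3)
Step 3: +5 fires, +3 burnt (F count now 5)
Step 4: +3 fires, +5 burnt (F count now 3)
Step 5: +4 fires, +3 burnt (F count now 4)
Step 6: +1 fires, +4 burnt (F count now 1)
Step 7: +0 fires, +1 burnt (F count now 0)
Fire out after step 7
Initially T: 20, now '.': 29
Total burnt (originally-T cells now '.'): 19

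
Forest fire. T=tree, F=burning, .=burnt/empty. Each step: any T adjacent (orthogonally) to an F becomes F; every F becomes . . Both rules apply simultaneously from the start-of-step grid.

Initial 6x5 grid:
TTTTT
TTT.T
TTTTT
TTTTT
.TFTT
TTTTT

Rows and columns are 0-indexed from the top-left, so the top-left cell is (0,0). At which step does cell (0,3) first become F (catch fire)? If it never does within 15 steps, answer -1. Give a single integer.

Step 1: cell (0,3)='T' (+4 fires, +1 burnt)
Step 2: cell (0,3)='T' (+6 fires, +4 burnt)
Step 3: cell (0,3)='T' (+7 fires, +6 burnt)
Step 4: cell (0,3)='T' (+4 fires, +7 burnt)
Step 5: cell (0,3)='F' (+4 fires, +4 burnt)
  -> target ignites at step 5
Step 6: cell (0,3)='.' (+2 fires, +4 burnt)
Step 7: cell (0,3)='.' (+0 fires, +2 burnt)
  fire out at step 7

5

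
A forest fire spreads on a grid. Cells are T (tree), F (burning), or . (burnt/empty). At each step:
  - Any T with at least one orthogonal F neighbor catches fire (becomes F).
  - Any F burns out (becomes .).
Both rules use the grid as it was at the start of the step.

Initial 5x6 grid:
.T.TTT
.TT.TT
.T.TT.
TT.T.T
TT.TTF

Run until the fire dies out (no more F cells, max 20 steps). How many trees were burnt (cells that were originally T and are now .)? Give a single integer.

Answer: 11

Derivation:
Step 1: +2 fires, +1 burnt (F count now 2)
Step 2: +1 fires, +2 burnt (F count now 1)
Step 3: +1 fires, +1 burnt (F count now 1)
Step 4: +1 fires, +1 burnt (F count now 1)
Step 5: +1 fires, +1 burnt (F count now 1)
Step 6: +1 fires, +1 burnt (F count now 1)
Step 7: +2 fires, +1 burnt (F count now 2)
Step 8: +2 fires, +2 burnt (F count now 2)
Step 9: +0 fires, +2 burnt (F count now 0)
Fire out after step 9
Initially T: 19, now '.': 22
Total burnt (originally-T cells now '.'): 11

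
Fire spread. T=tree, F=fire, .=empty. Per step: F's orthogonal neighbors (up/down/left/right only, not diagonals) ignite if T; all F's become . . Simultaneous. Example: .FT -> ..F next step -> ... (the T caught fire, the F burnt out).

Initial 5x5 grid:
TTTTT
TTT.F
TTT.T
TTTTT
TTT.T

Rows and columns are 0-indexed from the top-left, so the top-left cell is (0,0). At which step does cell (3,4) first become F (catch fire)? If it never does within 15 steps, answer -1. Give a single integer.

Step 1: cell (3,4)='T' (+2 fires, +1 burnt)
Step 2: cell (3,4)='F' (+2 fires, +2 burnt)
  -> target ignites at step 2
Step 3: cell (3,4)='.' (+3 fires, +2 burnt)
Step 4: cell (3,4)='.' (+3 fires, +3 burnt)
Step 5: cell (3,4)='.' (+5 fires, +3 burnt)
Step 6: cell (3,4)='.' (+4 fires, +5 burnt)
Step 7: cell (3,4)='.' (+2 fires, +4 burnt)
Step 8: cell (3,4)='.' (+0 fires, +2 burnt)
  fire out at step 8

2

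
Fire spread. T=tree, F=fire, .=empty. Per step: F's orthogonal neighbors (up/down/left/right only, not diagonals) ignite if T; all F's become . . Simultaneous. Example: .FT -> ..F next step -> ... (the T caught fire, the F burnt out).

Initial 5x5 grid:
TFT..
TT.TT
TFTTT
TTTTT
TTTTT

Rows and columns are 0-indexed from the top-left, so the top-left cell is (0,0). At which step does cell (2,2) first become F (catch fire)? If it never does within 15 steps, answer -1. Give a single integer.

Step 1: cell (2,2)='F' (+6 fires, +2 burnt)
  -> target ignites at step 1
Step 2: cell (2,2)='.' (+5 fires, +6 burnt)
Step 3: cell (2,2)='.' (+5 fires, +5 burnt)
Step 4: cell (2,2)='.' (+3 fires, +5 burnt)
Step 5: cell (2,2)='.' (+1 fires, +3 burnt)
Step 6: cell (2,2)='.' (+0 fires, +1 burnt)
  fire out at step 6

1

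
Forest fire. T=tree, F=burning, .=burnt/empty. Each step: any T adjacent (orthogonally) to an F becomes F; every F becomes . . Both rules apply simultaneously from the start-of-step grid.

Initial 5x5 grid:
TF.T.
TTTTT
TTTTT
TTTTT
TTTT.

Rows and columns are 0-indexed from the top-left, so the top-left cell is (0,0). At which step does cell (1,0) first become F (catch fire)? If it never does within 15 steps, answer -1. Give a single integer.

Step 1: cell (1,0)='T' (+2 fires, +1 burnt)
Step 2: cell (1,0)='F' (+3 fires, +2 burnt)
  -> target ignites at step 2
Step 3: cell (1,0)='.' (+4 fires, +3 burnt)
Step 4: cell (1,0)='.' (+6 fires, +4 burnt)
Step 5: cell (1,0)='.' (+4 fires, +6 burnt)
Step 6: cell (1,0)='.' (+2 fires, +4 burnt)
Step 7: cell (1,0)='.' (+0 fires, +2 burnt)
  fire out at step 7

2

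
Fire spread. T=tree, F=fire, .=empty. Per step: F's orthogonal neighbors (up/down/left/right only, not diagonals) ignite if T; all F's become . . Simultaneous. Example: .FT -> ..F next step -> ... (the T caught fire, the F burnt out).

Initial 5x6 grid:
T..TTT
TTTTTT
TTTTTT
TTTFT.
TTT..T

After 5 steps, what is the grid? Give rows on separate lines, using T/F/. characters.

Step 1: 3 trees catch fire, 1 burn out
  T..TTT
  TTTTTT
  TTTFTT
  TTF.F.
  TTT..T
Step 2: 5 trees catch fire, 3 burn out
  T..TTT
  TTTFTT
  TTF.FT
  TF....
  TTF..T
Step 3: 7 trees catch fire, 5 burn out
  T..FTT
  TTF.FT
  TF...F
  F.....
  TF...T
Step 4: 5 trees catch fire, 7 burn out
  T...FT
  TF...F
  F.....
  ......
  F....T
Step 5: 2 trees catch fire, 5 burn out
  T....F
  F.....
  ......
  ......
  .....T

T....F
F.....
......
......
.....T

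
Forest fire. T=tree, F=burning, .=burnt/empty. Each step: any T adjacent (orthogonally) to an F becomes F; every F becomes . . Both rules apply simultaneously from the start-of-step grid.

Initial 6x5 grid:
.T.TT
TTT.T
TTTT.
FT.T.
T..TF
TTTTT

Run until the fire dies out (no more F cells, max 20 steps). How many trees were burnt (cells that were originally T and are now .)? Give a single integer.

Answer: 17

Derivation:
Step 1: +5 fires, +2 burnt (F count now 5)
Step 2: +5 fires, +5 burnt (F count now 5)
Step 3: +5 fires, +5 burnt (F count now 5)
Step 4: +2 fires, +5 burnt (F count now 2)
Step 5: +0 fires, +2 burnt (F count now 0)
Fire out after step 5
Initially T: 20, now '.': 27
Total burnt (originally-T cells now '.'): 17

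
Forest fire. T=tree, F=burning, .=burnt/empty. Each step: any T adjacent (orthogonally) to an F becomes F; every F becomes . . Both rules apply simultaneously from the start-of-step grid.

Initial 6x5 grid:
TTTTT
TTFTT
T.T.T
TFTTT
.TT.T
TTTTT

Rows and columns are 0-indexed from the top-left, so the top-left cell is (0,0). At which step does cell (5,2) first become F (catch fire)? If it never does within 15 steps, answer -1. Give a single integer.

Step 1: cell (5,2)='T' (+7 fires, +2 burnt)
Step 2: cell (5,2)='T' (+8 fires, +7 burnt)
Step 3: cell (5,2)='F' (+6 fires, +8 burnt)
  -> target ignites at step 3
Step 4: cell (5,2)='.' (+2 fires, +6 burnt)
Step 5: cell (5,2)='.' (+1 fires, +2 burnt)
Step 6: cell (5,2)='.' (+0 fires, +1 burnt)
  fire out at step 6

3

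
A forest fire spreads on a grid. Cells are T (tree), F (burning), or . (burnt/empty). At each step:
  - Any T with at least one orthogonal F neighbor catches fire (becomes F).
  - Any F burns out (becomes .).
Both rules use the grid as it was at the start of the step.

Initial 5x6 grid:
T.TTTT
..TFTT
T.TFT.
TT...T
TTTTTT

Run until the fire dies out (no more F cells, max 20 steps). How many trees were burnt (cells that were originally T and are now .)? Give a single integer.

Answer: 9

Derivation:
Step 1: +5 fires, +2 burnt (F count now 5)
Step 2: +3 fires, +5 burnt (F count now 3)
Step 3: +1 fires, +3 burnt (F count now 1)
Step 4: +0 fires, +1 burnt (F count now 0)
Fire out after step 4
Initially T: 20, now '.': 19
Total burnt (originally-T cells now '.'): 9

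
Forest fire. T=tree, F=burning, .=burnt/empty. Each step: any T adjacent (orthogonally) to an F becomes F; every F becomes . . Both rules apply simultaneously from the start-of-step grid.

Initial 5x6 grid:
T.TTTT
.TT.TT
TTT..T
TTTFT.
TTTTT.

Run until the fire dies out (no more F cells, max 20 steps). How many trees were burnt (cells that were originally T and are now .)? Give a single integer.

Answer: 21

Derivation:
Step 1: +3 fires, +1 burnt (F count now 3)
Step 2: +4 fires, +3 burnt (F count now 4)
Step 3: +4 fires, +4 burnt (F count now 4)
Step 4: +4 fires, +4 burnt (F count now 4)
Step 5: +1 fires, +4 burnt (F count now 1)
Step 6: +1 fires, +1 burnt (F count now 1)
Step 7: +2 fires, +1 burnt (F count now 2)
Step 8: +1 fires, +2 burnt (F count now 1)
Step 9: +1 fires, +1 burnt (F count now 1)
Step 10: +0 fires, +1 burnt (F count now 0)
Fire out after step 10
Initially T: 22, now '.': 29
Total burnt (originally-T cells now '.'): 21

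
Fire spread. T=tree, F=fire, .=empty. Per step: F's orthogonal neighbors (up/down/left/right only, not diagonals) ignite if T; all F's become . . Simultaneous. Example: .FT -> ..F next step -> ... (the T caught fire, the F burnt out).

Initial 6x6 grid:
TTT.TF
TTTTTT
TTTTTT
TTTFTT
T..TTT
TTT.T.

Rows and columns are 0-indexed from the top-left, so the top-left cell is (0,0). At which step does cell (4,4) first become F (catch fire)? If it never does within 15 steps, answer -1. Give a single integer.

Step 1: cell (4,4)='T' (+6 fires, +2 burnt)
Step 2: cell (4,4)='F' (+8 fires, +6 burnt)
  -> target ignites at step 2
Step 3: cell (4,4)='.' (+5 fires, +8 burnt)
Step 4: cell (4,4)='.' (+4 fires, +5 burnt)
Step 5: cell (4,4)='.' (+3 fires, +4 burnt)
Step 6: cell (4,4)='.' (+2 fires, +3 burnt)
Step 7: cell (4,4)='.' (+1 fires, +2 burnt)
Step 8: cell (4,4)='.' (+0 fires, +1 burnt)
  fire out at step 8

2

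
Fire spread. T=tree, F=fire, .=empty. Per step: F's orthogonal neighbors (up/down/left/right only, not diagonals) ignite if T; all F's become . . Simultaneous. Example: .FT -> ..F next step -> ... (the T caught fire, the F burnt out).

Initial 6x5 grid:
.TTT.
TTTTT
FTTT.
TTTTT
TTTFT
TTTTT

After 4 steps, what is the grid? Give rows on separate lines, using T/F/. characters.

Step 1: 7 trees catch fire, 2 burn out
  .TTT.
  FTTTT
  .FTT.
  FTTFT
  TTF.F
  TTTFT
Step 2: 10 trees catch fire, 7 burn out
  .TTT.
  .FTTT
  ..FF.
  .FF.F
  FF...
  TTF.F
Step 3: 5 trees catch fire, 10 burn out
  .FTT.
  ..FFT
  .....
  .....
  .....
  FF...
Step 4: 3 trees catch fire, 5 burn out
  ..FF.
  ....F
  .....
  .....
  .....
  .....

..FF.
....F
.....
.....
.....
.....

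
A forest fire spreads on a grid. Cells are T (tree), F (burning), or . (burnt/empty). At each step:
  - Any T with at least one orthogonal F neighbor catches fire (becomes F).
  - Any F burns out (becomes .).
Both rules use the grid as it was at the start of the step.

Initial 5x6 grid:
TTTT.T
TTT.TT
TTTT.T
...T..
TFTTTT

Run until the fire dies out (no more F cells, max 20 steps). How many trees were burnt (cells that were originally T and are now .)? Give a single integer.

Answer: 17

Derivation:
Step 1: +2 fires, +1 burnt (F count now 2)
Step 2: +1 fires, +2 burnt (F count now 1)
Step 3: +2 fires, +1 burnt (F count now 2)
Step 4: +2 fires, +2 burnt (F count now 2)
Step 5: +1 fires, +2 burnt (F count now 1)
Step 6: +2 fires, +1 burnt (F count now 2)
Step 7: +3 fires, +2 burnt (F count now 3)
Step 8: +3 fires, +3 burnt (F count now 3)
Step 9: +1 fires, +3 burnt (F count now 1)
Step 10: +0 fires, +1 burnt (F count now 0)
Fire out after step 10
Initially T: 21, now '.': 26
Total burnt (originally-T cells now '.'): 17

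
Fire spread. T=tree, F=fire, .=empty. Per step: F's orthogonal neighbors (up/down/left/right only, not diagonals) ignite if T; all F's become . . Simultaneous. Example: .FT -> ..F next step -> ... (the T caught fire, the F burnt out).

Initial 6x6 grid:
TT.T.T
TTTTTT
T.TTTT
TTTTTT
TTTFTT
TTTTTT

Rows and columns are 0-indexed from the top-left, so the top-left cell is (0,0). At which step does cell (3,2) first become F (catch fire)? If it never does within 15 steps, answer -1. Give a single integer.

Step 1: cell (3,2)='T' (+4 fires, +1 burnt)
Step 2: cell (3,2)='F' (+7 fires, +4 burnt)
  -> target ignites at step 2
Step 3: cell (3,2)='.' (+8 fires, +7 burnt)
Step 4: cell (3,2)='.' (+6 fires, +8 burnt)
Step 5: cell (3,2)='.' (+3 fires, +6 burnt)
Step 6: cell (3,2)='.' (+3 fires, +3 burnt)
Step 7: cell (3,2)='.' (+1 fires, +3 burnt)
Step 8: cell (3,2)='.' (+0 fires, +1 burnt)
  fire out at step 8

2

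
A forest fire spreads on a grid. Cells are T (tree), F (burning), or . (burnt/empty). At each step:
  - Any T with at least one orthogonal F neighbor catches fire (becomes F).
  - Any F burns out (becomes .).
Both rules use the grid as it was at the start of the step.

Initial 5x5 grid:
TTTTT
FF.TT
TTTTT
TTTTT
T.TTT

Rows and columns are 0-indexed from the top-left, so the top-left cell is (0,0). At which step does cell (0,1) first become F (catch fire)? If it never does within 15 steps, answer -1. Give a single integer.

Step 1: cell (0,1)='F' (+4 fires, +2 burnt)
  -> target ignites at step 1
Step 2: cell (0,1)='.' (+4 fires, +4 burnt)
Step 3: cell (0,1)='.' (+4 fires, +4 burnt)
Step 4: cell (0,1)='.' (+5 fires, +4 burnt)
Step 5: cell (0,1)='.' (+3 fires, +5 burnt)
Step 6: cell (0,1)='.' (+1 fires, +3 burnt)
Step 7: cell (0,1)='.' (+0 fires, +1 burnt)
  fire out at step 7

1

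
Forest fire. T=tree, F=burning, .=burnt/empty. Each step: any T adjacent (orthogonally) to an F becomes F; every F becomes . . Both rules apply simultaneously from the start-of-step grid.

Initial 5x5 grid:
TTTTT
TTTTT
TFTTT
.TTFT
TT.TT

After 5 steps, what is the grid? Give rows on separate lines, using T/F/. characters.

Step 1: 8 trees catch fire, 2 burn out
  TTTTT
  TFTTT
  F.FFT
  .FF.F
  TT.FT
Step 2: 7 trees catch fire, 8 burn out
  TFTTT
  F.FFT
  ....F
  .....
  TF..F
Step 3: 5 trees catch fire, 7 burn out
  F.FFT
  ....F
  .....
  .....
  F....
Step 4: 1 trees catch fire, 5 burn out
  ....F
  .....
  .....
  .....
  .....
Step 5: 0 trees catch fire, 1 burn out
  .....
  .....
  .....
  .....
  .....

.....
.....
.....
.....
.....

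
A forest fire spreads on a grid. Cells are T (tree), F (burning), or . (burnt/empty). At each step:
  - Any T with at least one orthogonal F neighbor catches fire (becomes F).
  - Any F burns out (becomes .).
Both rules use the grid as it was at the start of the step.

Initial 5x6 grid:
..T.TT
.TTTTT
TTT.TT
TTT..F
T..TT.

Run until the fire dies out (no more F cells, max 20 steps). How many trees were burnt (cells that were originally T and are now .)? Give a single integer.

Step 1: +1 fires, +1 burnt (F count now 1)
Step 2: +2 fires, +1 burnt (F count now 2)
Step 3: +2 fires, +2 burnt (F count now 2)
Step 4: +2 fires, +2 burnt (F count now 2)
Step 5: +1 fires, +2 burnt (F count now 1)
Step 6: +3 fires, +1 burnt (F count now 3)
Step 7: +2 fires, +3 burnt (F count now 2)
Step 8: +2 fires, +2 burnt (F count now 2)
Step 9: +1 fires, +2 burnt (F count now 1)
Step 10: +1 fires, +1 burnt (F count now 1)
Step 11: +0 fires, +1 burnt (F count now 0)
Fire out after step 11
Initially T: 19, now '.': 28
Total burnt (originally-T cells now '.'): 17

Answer: 17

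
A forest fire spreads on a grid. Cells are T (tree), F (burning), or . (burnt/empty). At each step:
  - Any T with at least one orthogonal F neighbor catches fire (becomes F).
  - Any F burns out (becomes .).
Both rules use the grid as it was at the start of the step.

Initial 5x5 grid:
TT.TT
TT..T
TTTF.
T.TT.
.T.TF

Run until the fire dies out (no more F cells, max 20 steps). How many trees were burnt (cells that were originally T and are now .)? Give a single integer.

Step 1: +3 fires, +2 burnt (F count now 3)
Step 2: +2 fires, +3 burnt (F count now 2)
Step 3: +2 fires, +2 burnt (F count now 2)
Step 4: +3 fires, +2 burnt (F count now 3)
Step 5: +1 fires, +3 burnt (F count now 1)
Step 6: +0 fires, +1 burnt (F count now 0)
Fire out after step 6
Initially T: 15, now '.': 21
Total burnt (originally-T cells now '.'): 11

Answer: 11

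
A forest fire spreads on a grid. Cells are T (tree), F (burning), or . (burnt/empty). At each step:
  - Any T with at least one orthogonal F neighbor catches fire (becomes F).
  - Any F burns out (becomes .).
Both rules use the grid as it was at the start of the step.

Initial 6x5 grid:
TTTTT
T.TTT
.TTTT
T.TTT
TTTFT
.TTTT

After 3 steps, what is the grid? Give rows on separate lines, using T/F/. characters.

Step 1: 4 trees catch fire, 1 burn out
  TTTTT
  T.TTT
  .TTTT
  T.TFT
  TTF.F
  .TTFT
Step 2: 6 trees catch fire, 4 burn out
  TTTTT
  T.TTT
  .TTFT
  T.F.F
  TF...
  .TF.F
Step 3: 5 trees catch fire, 6 burn out
  TTTTT
  T.TFT
  .TF.F
  T....
  F....
  .F...

TTTTT
T.TFT
.TF.F
T....
F....
.F...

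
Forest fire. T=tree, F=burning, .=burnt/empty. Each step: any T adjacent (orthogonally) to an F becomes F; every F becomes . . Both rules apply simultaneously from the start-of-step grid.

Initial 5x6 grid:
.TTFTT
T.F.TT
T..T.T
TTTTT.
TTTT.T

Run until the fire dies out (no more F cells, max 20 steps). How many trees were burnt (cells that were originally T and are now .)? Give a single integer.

Step 1: +2 fires, +2 burnt (F count now 2)
Step 2: +3 fires, +2 burnt (F count now 3)
Step 3: +1 fires, +3 burnt (F count now 1)
Step 4: +1 fires, +1 burnt (F count now 1)
Step 5: +0 fires, +1 burnt (F count now 0)
Fire out after step 5
Initially T: 20, now '.': 17
Total burnt (originally-T cells now '.'): 7

Answer: 7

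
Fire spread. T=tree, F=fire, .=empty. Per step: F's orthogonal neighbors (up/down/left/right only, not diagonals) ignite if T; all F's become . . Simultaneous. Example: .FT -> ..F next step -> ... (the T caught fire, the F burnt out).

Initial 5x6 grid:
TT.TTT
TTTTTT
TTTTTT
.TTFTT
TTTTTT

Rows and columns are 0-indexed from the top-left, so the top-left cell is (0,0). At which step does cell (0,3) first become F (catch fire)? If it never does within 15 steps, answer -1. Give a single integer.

Step 1: cell (0,3)='T' (+4 fires, +1 burnt)
Step 2: cell (0,3)='T' (+7 fires, +4 burnt)
Step 3: cell (0,3)='F' (+7 fires, +7 burnt)
  -> target ignites at step 3
Step 4: cell (0,3)='.' (+5 fires, +7 burnt)
Step 5: cell (0,3)='.' (+3 fires, +5 burnt)
Step 6: cell (0,3)='.' (+1 fires, +3 burnt)
Step 7: cell (0,3)='.' (+0 fires, +1 burnt)
  fire out at step 7

3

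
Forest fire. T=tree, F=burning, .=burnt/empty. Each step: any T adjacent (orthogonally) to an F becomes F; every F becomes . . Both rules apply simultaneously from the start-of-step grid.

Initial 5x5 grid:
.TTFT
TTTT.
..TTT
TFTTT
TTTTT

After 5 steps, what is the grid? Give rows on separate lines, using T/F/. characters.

Step 1: 6 trees catch fire, 2 burn out
  .TF.F
  TTTF.
  ..TTT
  F.FTT
  TFTTT
Step 2: 7 trees catch fire, 6 burn out
  .F...
  TTF..
  ..FFT
  ...FT
  F.FTT
Step 3: 4 trees catch fire, 7 burn out
  .....
  TF...
  ....F
  ....F
  ...FT
Step 4: 2 trees catch fire, 4 burn out
  .....
  F....
  .....
  .....
  ....F
Step 5: 0 trees catch fire, 2 burn out
  .....
  .....
  .....
  .....
  .....

.....
.....
.....
.....
.....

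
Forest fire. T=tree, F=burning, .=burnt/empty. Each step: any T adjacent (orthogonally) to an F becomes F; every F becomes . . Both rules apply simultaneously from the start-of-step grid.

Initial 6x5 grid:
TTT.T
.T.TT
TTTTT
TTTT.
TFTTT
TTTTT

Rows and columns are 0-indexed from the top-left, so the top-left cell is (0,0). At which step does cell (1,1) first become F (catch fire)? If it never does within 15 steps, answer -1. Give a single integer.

Step 1: cell (1,1)='T' (+4 fires, +1 burnt)
Step 2: cell (1,1)='T' (+6 fires, +4 burnt)
Step 3: cell (1,1)='F' (+6 fires, +6 burnt)
  -> target ignites at step 3
Step 4: cell (1,1)='.' (+3 fires, +6 burnt)
Step 5: cell (1,1)='.' (+4 fires, +3 burnt)
Step 6: cell (1,1)='.' (+1 fires, +4 burnt)
Step 7: cell (1,1)='.' (+1 fires, +1 burnt)
Step 8: cell (1,1)='.' (+0 fires, +1 burnt)
  fire out at step 8

3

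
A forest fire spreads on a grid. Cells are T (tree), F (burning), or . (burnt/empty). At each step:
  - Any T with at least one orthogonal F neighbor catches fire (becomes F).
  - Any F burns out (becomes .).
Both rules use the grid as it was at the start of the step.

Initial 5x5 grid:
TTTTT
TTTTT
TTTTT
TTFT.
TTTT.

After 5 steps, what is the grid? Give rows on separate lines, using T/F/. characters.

Step 1: 4 trees catch fire, 1 burn out
  TTTTT
  TTTTT
  TTFTT
  TF.F.
  TTFT.
Step 2: 6 trees catch fire, 4 burn out
  TTTTT
  TTFTT
  TF.FT
  F....
  TF.F.
Step 3: 6 trees catch fire, 6 burn out
  TTFTT
  TF.FT
  F...F
  .....
  F....
Step 4: 4 trees catch fire, 6 burn out
  TF.FT
  F...F
  .....
  .....
  .....
Step 5: 2 trees catch fire, 4 burn out
  F...F
  .....
  .....
  .....
  .....

F...F
.....
.....
.....
.....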